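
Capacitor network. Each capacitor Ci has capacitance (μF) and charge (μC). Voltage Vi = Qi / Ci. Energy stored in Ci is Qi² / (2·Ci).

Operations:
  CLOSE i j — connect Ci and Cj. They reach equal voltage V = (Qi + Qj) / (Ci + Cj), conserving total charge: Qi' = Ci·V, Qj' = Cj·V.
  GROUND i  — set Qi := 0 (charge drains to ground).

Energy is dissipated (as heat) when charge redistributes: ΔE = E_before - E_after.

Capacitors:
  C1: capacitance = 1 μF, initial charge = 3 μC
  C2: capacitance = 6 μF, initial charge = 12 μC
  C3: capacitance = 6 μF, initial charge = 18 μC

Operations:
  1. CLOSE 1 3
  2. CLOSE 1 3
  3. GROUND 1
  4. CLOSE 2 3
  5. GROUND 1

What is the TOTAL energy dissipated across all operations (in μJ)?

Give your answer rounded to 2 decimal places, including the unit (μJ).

Initial: C1(1μF, Q=3μC, V=3.00V), C2(6μF, Q=12μC, V=2.00V), C3(6μF, Q=18μC, V=3.00V)
Op 1: CLOSE 1-3: Q_total=21.00, C_total=7.00, V=3.00; Q1=3.00, Q3=18.00; dissipated=0.000
Op 2: CLOSE 1-3: Q_total=21.00, C_total=7.00, V=3.00; Q1=3.00, Q3=18.00; dissipated=0.000
Op 3: GROUND 1: Q1=0; energy lost=4.500
Op 4: CLOSE 2-3: Q_total=30.00, C_total=12.00, V=2.50; Q2=15.00, Q3=15.00; dissipated=1.500
Op 5: GROUND 1: Q1=0; energy lost=0.000
Total dissipated: 6.000 μJ

Answer: 6.00 μJ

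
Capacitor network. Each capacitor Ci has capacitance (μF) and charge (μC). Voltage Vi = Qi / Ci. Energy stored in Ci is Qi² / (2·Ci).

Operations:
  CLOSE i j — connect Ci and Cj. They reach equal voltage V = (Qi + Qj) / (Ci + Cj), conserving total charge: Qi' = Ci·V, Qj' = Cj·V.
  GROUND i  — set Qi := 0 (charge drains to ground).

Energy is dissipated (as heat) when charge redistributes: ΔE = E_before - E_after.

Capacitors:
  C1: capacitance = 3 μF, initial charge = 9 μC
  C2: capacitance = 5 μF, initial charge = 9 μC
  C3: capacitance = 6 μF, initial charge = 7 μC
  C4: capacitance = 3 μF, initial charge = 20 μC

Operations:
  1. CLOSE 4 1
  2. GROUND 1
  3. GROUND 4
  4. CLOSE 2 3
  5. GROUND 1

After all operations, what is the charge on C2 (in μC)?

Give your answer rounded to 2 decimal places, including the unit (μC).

Answer: 7.27 μC

Derivation:
Initial: C1(3μF, Q=9μC, V=3.00V), C2(5μF, Q=9μC, V=1.80V), C3(6μF, Q=7μC, V=1.17V), C4(3μF, Q=20μC, V=6.67V)
Op 1: CLOSE 4-1: Q_total=29.00, C_total=6.00, V=4.83; Q4=14.50, Q1=14.50; dissipated=10.083
Op 2: GROUND 1: Q1=0; energy lost=35.042
Op 3: GROUND 4: Q4=0; energy lost=35.042
Op 4: CLOSE 2-3: Q_total=16.00, C_total=11.00, V=1.45; Q2=7.27, Q3=8.73; dissipated=0.547
Op 5: GROUND 1: Q1=0; energy lost=0.000
Final charges: Q1=0.00, Q2=7.27, Q3=8.73, Q4=0.00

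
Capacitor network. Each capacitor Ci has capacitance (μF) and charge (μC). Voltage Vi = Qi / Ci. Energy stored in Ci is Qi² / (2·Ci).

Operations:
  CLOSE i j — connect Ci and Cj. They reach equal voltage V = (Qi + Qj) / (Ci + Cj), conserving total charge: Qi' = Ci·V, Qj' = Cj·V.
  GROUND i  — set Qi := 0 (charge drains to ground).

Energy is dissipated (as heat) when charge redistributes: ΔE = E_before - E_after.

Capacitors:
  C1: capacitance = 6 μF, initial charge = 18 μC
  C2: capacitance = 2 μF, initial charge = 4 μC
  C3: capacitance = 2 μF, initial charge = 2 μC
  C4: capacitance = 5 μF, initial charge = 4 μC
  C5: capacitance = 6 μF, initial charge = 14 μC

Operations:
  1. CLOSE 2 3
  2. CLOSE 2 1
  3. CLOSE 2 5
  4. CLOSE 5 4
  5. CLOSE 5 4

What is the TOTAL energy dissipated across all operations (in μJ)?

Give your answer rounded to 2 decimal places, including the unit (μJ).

Initial: C1(6μF, Q=18μC, V=3.00V), C2(2μF, Q=4μC, V=2.00V), C3(2μF, Q=2μC, V=1.00V), C4(5μF, Q=4μC, V=0.80V), C5(6μF, Q=14μC, V=2.33V)
Op 1: CLOSE 2-3: Q_total=6.00, C_total=4.00, V=1.50; Q2=3.00, Q3=3.00; dissipated=0.500
Op 2: CLOSE 2-1: Q_total=21.00, C_total=8.00, V=2.62; Q2=5.25, Q1=15.75; dissipated=1.688
Op 3: CLOSE 2-5: Q_total=19.25, C_total=8.00, V=2.41; Q2=4.81, Q5=14.44; dissipated=0.064
Op 4: CLOSE 5-4: Q_total=18.44, C_total=11.00, V=1.68; Q5=10.06, Q4=8.38; dissipated=3.518
Op 5: CLOSE 5-4: Q_total=18.44, C_total=11.00, V=1.68; Q5=10.06, Q4=8.38; dissipated=0.000
Total dissipated: 5.770 μJ

Answer: 5.77 μJ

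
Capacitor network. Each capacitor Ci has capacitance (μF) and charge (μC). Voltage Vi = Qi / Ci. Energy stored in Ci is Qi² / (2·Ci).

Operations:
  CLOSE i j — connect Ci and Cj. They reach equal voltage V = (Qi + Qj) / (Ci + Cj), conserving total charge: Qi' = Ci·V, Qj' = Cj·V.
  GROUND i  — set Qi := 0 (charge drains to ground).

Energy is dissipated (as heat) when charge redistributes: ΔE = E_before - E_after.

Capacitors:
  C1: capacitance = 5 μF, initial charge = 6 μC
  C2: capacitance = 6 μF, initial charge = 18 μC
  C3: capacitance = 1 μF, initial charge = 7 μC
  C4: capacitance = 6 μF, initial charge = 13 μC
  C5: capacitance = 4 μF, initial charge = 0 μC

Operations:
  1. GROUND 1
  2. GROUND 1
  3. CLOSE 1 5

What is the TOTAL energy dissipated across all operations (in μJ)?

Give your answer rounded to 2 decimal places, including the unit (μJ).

Initial: C1(5μF, Q=6μC, V=1.20V), C2(6μF, Q=18μC, V=3.00V), C3(1μF, Q=7μC, V=7.00V), C4(6μF, Q=13μC, V=2.17V), C5(4μF, Q=0μC, V=0.00V)
Op 1: GROUND 1: Q1=0; energy lost=3.600
Op 2: GROUND 1: Q1=0; energy lost=0.000
Op 3: CLOSE 1-5: Q_total=0.00, C_total=9.00, V=0.00; Q1=0.00, Q5=0.00; dissipated=0.000
Total dissipated: 3.600 μJ

Answer: 3.60 μJ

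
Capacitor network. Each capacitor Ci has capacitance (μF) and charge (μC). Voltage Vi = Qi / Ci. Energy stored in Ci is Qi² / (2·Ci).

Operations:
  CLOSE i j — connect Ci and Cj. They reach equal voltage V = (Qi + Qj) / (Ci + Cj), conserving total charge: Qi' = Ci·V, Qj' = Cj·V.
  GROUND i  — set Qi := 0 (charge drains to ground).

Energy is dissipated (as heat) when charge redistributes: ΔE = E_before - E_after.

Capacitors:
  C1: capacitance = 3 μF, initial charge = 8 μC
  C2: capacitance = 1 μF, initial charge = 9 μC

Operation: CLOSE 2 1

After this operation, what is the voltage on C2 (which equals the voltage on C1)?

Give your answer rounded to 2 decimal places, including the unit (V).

Answer: 4.25 V

Derivation:
Initial: C1(3μF, Q=8μC, V=2.67V), C2(1μF, Q=9μC, V=9.00V)
Op 1: CLOSE 2-1: Q_total=17.00, C_total=4.00, V=4.25; Q2=4.25, Q1=12.75; dissipated=15.042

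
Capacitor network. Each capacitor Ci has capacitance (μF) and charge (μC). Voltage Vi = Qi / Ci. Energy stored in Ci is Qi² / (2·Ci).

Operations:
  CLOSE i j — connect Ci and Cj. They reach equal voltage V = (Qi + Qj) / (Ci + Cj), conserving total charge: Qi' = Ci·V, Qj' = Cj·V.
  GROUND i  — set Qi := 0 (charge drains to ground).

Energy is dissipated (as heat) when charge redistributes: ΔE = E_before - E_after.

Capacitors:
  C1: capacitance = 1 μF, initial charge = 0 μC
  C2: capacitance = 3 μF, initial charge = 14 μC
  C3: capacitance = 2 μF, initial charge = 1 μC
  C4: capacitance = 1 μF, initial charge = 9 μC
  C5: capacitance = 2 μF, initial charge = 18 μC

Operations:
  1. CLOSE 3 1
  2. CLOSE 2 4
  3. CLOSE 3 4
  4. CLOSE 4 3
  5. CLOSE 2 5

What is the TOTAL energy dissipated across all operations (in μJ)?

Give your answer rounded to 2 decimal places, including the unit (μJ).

Answer: 23.24 μJ

Derivation:
Initial: C1(1μF, Q=0μC, V=0.00V), C2(3μF, Q=14μC, V=4.67V), C3(2μF, Q=1μC, V=0.50V), C4(1μF, Q=9μC, V=9.00V), C5(2μF, Q=18μC, V=9.00V)
Op 1: CLOSE 3-1: Q_total=1.00, C_total=3.00, V=0.33; Q3=0.67, Q1=0.33; dissipated=0.083
Op 2: CLOSE 2-4: Q_total=23.00, C_total=4.00, V=5.75; Q2=17.25, Q4=5.75; dissipated=7.042
Op 3: CLOSE 3-4: Q_total=6.42, C_total=3.00, V=2.14; Q3=4.28, Q4=2.14; dissipated=9.780
Op 4: CLOSE 4-3: Q_total=6.42, C_total=3.00, V=2.14; Q4=2.14, Q3=4.28; dissipated=0.000
Op 5: CLOSE 2-5: Q_total=35.25, C_total=5.00, V=7.05; Q2=21.15, Q5=14.10; dissipated=6.338
Total dissipated: 23.243 μJ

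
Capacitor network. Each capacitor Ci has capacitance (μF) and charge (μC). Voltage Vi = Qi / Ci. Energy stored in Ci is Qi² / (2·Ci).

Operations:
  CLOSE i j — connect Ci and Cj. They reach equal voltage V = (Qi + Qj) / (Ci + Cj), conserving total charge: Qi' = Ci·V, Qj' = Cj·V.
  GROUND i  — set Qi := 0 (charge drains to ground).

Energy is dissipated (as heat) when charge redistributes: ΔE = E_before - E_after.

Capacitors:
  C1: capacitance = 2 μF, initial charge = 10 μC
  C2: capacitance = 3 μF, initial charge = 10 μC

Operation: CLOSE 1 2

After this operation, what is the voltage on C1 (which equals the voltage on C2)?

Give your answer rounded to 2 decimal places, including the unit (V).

Answer: 4.00 V

Derivation:
Initial: C1(2μF, Q=10μC, V=5.00V), C2(3μF, Q=10μC, V=3.33V)
Op 1: CLOSE 1-2: Q_total=20.00, C_total=5.00, V=4.00; Q1=8.00, Q2=12.00; dissipated=1.667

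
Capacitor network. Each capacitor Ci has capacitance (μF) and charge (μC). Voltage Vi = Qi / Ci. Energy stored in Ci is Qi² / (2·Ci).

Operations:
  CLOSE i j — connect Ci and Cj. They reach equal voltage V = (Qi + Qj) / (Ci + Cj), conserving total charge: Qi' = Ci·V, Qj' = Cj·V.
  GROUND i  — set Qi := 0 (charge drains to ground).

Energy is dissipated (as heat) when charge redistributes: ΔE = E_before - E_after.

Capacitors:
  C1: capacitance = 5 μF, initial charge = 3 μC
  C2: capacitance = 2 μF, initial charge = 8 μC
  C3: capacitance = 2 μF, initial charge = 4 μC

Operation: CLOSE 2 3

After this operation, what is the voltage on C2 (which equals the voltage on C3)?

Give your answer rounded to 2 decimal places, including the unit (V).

Answer: 3.00 V

Derivation:
Initial: C1(5μF, Q=3μC, V=0.60V), C2(2μF, Q=8μC, V=4.00V), C3(2μF, Q=4μC, V=2.00V)
Op 1: CLOSE 2-3: Q_total=12.00, C_total=4.00, V=3.00; Q2=6.00, Q3=6.00; dissipated=2.000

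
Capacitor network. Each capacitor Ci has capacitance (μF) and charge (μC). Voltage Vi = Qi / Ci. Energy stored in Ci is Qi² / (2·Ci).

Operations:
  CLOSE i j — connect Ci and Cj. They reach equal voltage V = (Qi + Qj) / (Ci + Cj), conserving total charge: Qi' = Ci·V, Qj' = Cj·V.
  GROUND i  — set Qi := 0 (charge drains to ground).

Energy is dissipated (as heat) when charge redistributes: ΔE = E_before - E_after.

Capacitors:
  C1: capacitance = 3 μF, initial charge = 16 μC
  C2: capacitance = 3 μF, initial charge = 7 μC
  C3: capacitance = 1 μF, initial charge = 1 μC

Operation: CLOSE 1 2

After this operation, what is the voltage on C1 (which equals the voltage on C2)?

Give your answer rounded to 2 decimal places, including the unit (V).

Initial: C1(3μF, Q=16μC, V=5.33V), C2(3μF, Q=7μC, V=2.33V), C3(1μF, Q=1μC, V=1.00V)
Op 1: CLOSE 1-2: Q_total=23.00, C_total=6.00, V=3.83; Q1=11.50, Q2=11.50; dissipated=6.750

Answer: 3.83 V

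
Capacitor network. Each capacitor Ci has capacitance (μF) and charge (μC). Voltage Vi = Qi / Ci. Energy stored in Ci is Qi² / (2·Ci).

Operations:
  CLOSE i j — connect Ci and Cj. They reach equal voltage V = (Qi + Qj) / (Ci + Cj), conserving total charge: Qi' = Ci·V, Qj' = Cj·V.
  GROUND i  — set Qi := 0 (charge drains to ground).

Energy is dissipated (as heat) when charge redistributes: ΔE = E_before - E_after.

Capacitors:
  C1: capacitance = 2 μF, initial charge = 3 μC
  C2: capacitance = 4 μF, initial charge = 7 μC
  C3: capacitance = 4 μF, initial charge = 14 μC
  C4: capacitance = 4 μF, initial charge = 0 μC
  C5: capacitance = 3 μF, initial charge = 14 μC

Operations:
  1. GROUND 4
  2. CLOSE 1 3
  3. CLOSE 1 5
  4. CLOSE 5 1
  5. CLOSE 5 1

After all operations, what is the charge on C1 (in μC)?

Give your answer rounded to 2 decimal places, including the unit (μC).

Answer: 7.87 μC

Derivation:
Initial: C1(2μF, Q=3μC, V=1.50V), C2(4μF, Q=7μC, V=1.75V), C3(4μF, Q=14μC, V=3.50V), C4(4μF, Q=0μC, V=0.00V), C5(3μF, Q=14μC, V=4.67V)
Op 1: GROUND 4: Q4=0; energy lost=0.000
Op 2: CLOSE 1-3: Q_total=17.00, C_total=6.00, V=2.83; Q1=5.67, Q3=11.33; dissipated=2.667
Op 3: CLOSE 1-5: Q_total=19.67, C_total=5.00, V=3.93; Q1=7.87, Q5=11.80; dissipated=2.017
Op 4: CLOSE 5-1: Q_total=19.67, C_total=5.00, V=3.93; Q5=11.80, Q1=7.87; dissipated=0.000
Op 5: CLOSE 5-1: Q_total=19.67, C_total=5.00, V=3.93; Q5=11.80, Q1=7.87; dissipated=0.000
Final charges: Q1=7.87, Q2=7.00, Q3=11.33, Q4=0.00, Q5=11.80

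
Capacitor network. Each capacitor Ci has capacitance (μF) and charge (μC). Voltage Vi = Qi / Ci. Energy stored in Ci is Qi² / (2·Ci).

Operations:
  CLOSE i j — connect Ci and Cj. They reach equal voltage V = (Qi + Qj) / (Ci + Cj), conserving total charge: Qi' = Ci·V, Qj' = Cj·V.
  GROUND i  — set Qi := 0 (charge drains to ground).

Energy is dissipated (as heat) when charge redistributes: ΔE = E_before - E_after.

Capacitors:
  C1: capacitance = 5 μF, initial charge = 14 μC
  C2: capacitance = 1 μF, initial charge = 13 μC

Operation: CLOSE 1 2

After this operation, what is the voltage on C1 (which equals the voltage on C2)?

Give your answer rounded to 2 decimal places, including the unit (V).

Initial: C1(5μF, Q=14μC, V=2.80V), C2(1μF, Q=13μC, V=13.00V)
Op 1: CLOSE 1-2: Q_total=27.00, C_total=6.00, V=4.50; Q1=22.50, Q2=4.50; dissipated=43.350

Answer: 4.50 V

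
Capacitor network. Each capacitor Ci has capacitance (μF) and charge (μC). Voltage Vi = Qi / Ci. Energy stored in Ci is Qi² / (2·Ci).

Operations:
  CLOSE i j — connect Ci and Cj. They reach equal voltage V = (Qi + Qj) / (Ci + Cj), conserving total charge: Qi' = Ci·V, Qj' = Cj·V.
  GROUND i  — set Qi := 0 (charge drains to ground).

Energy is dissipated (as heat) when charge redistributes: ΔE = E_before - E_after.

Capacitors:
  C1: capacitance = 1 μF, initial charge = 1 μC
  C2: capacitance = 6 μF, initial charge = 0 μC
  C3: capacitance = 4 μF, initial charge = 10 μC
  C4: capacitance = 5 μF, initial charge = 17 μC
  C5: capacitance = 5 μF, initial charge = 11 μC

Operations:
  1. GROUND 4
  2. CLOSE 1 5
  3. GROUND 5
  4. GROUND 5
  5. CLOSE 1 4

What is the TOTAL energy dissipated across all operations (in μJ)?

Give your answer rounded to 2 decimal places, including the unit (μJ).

Initial: C1(1μF, Q=1μC, V=1.00V), C2(6μF, Q=0μC, V=0.00V), C3(4μF, Q=10μC, V=2.50V), C4(5μF, Q=17μC, V=3.40V), C5(5μF, Q=11μC, V=2.20V)
Op 1: GROUND 4: Q4=0; energy lost=28.900
Op 2: CLOSE 1-5: Q_total=12.00, C_total=6.00, V=2.00; Q1=2.00, Q5=10.00; dissipated=0.600
Op 3: GROUND 5: Q5=0; energy lost=10.000
Op 4: GROUND 5: Q5=0; energy lost=0.000
Op 5: CLOSE 1-4: Q_total=2.00, C_total=6.00, V=0.33; Q1=0.33, Q4=1.67; dissipated=1.667
Total dissipated: 41.167 μJ

Answer: 41.17 μJ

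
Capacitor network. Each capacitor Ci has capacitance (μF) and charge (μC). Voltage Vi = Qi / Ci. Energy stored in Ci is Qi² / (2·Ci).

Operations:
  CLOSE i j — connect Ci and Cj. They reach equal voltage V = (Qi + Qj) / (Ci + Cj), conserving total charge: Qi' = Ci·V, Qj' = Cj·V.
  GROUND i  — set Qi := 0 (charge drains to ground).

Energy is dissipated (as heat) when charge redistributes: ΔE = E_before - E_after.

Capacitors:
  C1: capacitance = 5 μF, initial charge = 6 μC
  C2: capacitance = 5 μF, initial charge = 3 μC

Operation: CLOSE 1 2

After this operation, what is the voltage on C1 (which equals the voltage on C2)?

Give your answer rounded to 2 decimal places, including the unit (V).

Answer: 0.90 V

Derivation:
Initial: C1(5μF, Q=6μC, V=1.20V), C2(5μF, Q=3μC, V=0.60V)
Op 1: CLOSE 1-2: Q_total=9.00, C_total=10.00, V=0.90; Q1=4.50, Q2=4.50; dissipated=0.450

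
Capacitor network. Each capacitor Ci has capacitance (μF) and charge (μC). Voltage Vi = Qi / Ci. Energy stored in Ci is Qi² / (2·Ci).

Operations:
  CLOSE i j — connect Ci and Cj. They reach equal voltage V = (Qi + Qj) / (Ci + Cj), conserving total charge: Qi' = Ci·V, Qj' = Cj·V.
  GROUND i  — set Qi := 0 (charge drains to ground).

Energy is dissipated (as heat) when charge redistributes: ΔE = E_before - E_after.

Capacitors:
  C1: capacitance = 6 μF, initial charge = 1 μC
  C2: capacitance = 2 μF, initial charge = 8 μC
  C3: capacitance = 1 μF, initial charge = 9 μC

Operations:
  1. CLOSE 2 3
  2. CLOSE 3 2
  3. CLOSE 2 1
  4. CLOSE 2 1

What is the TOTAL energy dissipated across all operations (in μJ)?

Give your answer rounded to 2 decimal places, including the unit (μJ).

Answer: 31.02 μJ

Derivation:
Initial: C1(6μF, Q=1μC, V=0.17V), C2(2μF, Q=8μC, V=4.00V), C3(1μF, Q=9μC, V=9.00V)
Op 1: CLOSE 2-3: Q_total=17.00, C_total=3.00, V=5.67; Q2=11.33, Q3=5.67; dissipated=8.333
Op 2: CLOSE 3-2: Q_total=17.00, C_total=3.00, V=5.67; Q3=5.67, Q2=11.33; dissipated=0.000
Op 3: CLOSE 2-1: Q_total=12.33, C_total=8.00, V=1.54; Q2=3.08, Q1=9.25; dissipated=22.688
Op 4: CLOSE 2-1: Q_total=12.33, C_total=8.00, V=1.54; Q2=3.08, Q1=9.25; dissipated=0.000
Total dissipated: 31.021 μJ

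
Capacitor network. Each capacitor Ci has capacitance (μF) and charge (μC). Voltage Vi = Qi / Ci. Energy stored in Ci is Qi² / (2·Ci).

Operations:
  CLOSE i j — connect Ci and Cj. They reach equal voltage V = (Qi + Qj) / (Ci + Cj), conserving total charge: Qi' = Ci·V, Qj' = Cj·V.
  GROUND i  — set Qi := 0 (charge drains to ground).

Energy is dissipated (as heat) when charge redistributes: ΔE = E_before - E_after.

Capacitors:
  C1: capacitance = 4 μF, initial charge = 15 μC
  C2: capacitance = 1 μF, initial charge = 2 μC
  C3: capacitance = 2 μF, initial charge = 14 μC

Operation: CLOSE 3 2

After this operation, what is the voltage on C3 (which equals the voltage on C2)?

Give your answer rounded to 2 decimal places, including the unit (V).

Answer: 5.33 V

Derivation:
Initial: C1(4μF, Q=15μC, V=3.75V), C2(1μF, Q=2μC, V=2.00V), C3(2μF, Q=14μC, V=7.00V)
Op 1: CLOSE 3-2: Q_total=16.00, C_total=3.00, V=5.33; Q3=10.67, Q2=5.33; dissipated=8.333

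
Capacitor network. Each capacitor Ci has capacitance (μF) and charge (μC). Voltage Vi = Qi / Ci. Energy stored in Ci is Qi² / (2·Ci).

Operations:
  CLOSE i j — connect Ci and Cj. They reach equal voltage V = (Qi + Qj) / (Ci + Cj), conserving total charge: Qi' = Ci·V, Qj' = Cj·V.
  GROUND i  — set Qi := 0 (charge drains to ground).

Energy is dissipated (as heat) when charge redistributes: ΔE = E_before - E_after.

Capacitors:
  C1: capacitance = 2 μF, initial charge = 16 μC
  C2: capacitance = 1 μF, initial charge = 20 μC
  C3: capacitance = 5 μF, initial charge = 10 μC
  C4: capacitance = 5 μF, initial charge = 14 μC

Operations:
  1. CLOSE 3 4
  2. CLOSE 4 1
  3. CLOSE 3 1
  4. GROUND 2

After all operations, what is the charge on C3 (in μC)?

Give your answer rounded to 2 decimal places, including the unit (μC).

Answer: 14.29 μC

Derivation:
Initial: C1(2μF, Q=16μC, V=8.00V), C2(1μF, Q=20μC, V=20.00V), C3(5μF, Q=10μC, V=2.00V), C4(5μF, Q=14μC, V=2.80V)
Op 1: CLOSE 3-4: Q_total=24.00, C_total=10.00, V=2.40; Q3=12.00, Q4=12.00; dissipated=0.800
Op 2: CLOSE 4-1: Q_total=28.00, C_total=7.00, V=4.00; Q4=20.00, Q1=8.00; dissipated=22.400
Op 3: CLOSE 3-1: Q_total=20.00, C_total=7.00, V=2.86; Q3=14.29, Q1=5.71; dissipated=1.829
Op 4: GROUND 2: Q2=0; energy lost=200.000
Final charges: Q1=5.71, Q2=0.00, Q3=14.29, Q4=20.00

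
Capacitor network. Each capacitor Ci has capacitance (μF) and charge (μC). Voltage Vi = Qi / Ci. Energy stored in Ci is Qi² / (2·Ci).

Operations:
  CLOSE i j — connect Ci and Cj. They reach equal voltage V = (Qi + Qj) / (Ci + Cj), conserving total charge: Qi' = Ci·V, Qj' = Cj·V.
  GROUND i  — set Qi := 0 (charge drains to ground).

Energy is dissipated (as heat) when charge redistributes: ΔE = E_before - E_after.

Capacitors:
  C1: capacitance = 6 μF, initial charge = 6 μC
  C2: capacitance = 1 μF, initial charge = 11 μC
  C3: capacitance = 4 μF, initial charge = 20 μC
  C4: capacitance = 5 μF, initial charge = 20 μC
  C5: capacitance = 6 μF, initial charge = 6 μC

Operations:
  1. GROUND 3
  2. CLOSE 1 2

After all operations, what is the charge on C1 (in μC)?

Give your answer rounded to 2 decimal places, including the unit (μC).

Initial: C1(6μF, Q=6μC, V=1.00V), C2(1μF, Q=11μC, V=11.00V), C3(4μF, Q=20μC, V=5.00V), C4(5μF, Q=20μC, V=4.00V), C5(6μF, Q=6μC, V=1.00V)
Op 1: GROUND 3: Q3=0; energy lost=50.000
Op 2: CLOSE 1-2: Q_total=17.00, C_total=7.00, V=2.43; Q1=14.57, Q2=2.43; dissipated=42.857
Final charges: Q1=14.57, Q2=2.43, Q3=0.00, Q4=20.00, Q5=6.00

Answer: 14.57 μC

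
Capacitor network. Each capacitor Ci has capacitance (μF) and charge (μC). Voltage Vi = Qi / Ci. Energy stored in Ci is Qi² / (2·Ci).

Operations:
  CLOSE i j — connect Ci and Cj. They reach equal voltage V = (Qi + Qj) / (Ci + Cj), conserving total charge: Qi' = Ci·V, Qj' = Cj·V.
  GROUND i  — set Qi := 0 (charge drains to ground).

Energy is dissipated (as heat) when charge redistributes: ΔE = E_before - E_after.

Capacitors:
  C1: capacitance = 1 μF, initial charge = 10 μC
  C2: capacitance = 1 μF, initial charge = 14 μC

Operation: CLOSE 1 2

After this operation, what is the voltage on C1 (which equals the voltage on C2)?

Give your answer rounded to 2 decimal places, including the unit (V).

Answer: 12.00 V

Derivation:
Initial: C1(1μF, Q=10μC, V=10.00V), C2(1μF, Q=14μC, V=14.00V)
Op 1: CLOSE 1-2: Q_total=24.00, C_total=2.00, V=12.00; Q1=12.00, Q2=12.00; dissipated=4.000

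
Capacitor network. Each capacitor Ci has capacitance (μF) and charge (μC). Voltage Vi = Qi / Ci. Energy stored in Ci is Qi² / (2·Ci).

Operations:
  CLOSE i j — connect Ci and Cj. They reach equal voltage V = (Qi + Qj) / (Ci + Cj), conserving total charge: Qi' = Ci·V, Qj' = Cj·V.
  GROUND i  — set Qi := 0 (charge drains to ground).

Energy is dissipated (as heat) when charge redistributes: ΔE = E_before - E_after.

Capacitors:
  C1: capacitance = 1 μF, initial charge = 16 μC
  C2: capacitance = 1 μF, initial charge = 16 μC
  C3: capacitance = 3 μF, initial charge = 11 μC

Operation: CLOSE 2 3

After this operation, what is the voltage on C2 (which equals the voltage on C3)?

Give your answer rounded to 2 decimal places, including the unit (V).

Answer: 6.75 V

Derivation:
Initial: C1(1μF, Q=16μC, V=16.00V), C2(1μF, Q=16μC, V=16.00V), C3(3μF, Q=11μC, V=3.67V)
Op 1: CLOSE 2-3: Q_total=27.00, C_total=4.00, V=6.75; Q2=6.75, Q3=20.25; dissipated=57.042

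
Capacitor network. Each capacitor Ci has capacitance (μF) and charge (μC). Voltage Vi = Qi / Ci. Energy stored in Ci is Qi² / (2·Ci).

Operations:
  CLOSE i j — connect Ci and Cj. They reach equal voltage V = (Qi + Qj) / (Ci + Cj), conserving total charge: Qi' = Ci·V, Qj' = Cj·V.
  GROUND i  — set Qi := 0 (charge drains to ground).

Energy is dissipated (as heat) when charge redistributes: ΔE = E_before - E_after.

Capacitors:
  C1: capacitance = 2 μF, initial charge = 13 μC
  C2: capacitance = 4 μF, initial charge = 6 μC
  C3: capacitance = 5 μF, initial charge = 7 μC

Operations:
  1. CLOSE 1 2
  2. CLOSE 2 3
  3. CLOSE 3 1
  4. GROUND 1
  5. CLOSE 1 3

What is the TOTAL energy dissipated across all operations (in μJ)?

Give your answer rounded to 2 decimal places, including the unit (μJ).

Initial: C1(2μF, Q=13μC, V=6.50V), C2(4μF, Q=6μC, V=1.50V), C3(5μF, Q=7μC, V=1.40V)
Op 1: CLOSE 1-2: Q_total=19.00, C_total=6.00, V=3.17; Q1=6.33, Q2=12.67; dissipated=16.667
Op 2: CLOSE 2-3: Q_total=19.67, C_total=9.00, V=2.19; Q2=8.74, Q3=10.93; dissipated=3.468
Op 3: CLOSE 3-1: Q_total=17.26, C_total=7.00, V=2.47; Q3=12.33, Q1=4.93; dissipated=0.688
Op 4: GROUND 1: Q1=0; energy lost=6.079
Op 5: CLOSE 1-3: Q_total=12.33, C_total=7.00, V=1.76; Q1=3.52, Q3=8.81; dissipated=4.342
Total dissipated: 31.244 μJ

Answer: 31.24 μJ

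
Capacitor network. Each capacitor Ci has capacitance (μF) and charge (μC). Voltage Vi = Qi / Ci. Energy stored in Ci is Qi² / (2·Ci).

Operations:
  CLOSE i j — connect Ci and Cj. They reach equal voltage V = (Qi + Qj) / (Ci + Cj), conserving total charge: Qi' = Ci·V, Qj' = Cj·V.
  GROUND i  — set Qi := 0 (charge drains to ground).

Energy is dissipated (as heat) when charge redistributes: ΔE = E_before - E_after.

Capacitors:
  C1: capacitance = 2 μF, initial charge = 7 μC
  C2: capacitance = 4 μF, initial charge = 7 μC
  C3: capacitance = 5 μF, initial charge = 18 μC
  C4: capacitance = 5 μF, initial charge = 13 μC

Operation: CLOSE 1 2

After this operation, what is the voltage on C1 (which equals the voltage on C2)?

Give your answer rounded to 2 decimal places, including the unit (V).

Initial: C1(2μF, Q=7μC, V=3.50V), C2(4μF, Q=7μC, V=1.75V), C3(5μF, Q=18μC, V=3.60V), C4(5μF, Q=13μC, V=2.60V)
Op 1: CLOSE 1-2: Q_total=14.00, C_total=6.00, V=2.33; Q1=4.67, Q2=9.33; dissipated=2.042

Answer: 2.33 V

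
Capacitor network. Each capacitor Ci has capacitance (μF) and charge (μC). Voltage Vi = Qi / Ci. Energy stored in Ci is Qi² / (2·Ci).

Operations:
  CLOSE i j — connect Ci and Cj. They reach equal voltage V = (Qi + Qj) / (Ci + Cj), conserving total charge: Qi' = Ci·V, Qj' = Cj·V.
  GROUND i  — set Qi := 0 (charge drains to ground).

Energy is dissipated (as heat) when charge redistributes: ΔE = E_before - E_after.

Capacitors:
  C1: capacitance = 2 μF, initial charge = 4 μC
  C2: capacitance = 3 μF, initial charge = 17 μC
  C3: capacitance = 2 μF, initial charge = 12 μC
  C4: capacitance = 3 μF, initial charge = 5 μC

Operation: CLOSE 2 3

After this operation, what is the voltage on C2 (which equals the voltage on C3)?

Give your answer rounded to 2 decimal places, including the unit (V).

Initial: C1(2μF, Q=4μC, V=2.00V), C2(3μF, Q=17μC, V=5.67V), C3(2μF, Q=12μC, V=6.00V), C4(3μF, Q=5μC, V=1.67V)
Op 1: CLOSE 2-3: Q_total=29.00, C_total=5.00, V=5.80; Q2=17.40, Q3=11.60; dissipated=0.067

Answer: 5.80 V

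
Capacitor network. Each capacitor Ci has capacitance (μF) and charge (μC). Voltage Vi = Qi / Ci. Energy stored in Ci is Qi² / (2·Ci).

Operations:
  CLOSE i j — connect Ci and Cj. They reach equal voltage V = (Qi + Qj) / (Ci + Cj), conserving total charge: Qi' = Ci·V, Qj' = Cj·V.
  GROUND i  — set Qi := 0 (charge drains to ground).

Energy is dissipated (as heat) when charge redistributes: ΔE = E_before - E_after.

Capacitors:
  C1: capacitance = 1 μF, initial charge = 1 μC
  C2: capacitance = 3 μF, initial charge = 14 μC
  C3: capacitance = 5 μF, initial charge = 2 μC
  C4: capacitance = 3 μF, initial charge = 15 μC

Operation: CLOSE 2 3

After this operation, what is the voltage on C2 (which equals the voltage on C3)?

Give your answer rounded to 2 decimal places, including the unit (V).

Answer: 2.00 V

Derivation:
Initial: C1(1μF, Q=1μC, V=1.00V), C2(3μF, Q=14μC, V=4.67V), C3(5μF, Q=2μC, V=0.40V), C4(3μF, Q=15μC, V=5.00V)
Op 1: CLOSE 2-3: Q_total=16.00, C_total=8.00, V=2.00; Q2=6.00, Q3=10.00; dissipated=17.067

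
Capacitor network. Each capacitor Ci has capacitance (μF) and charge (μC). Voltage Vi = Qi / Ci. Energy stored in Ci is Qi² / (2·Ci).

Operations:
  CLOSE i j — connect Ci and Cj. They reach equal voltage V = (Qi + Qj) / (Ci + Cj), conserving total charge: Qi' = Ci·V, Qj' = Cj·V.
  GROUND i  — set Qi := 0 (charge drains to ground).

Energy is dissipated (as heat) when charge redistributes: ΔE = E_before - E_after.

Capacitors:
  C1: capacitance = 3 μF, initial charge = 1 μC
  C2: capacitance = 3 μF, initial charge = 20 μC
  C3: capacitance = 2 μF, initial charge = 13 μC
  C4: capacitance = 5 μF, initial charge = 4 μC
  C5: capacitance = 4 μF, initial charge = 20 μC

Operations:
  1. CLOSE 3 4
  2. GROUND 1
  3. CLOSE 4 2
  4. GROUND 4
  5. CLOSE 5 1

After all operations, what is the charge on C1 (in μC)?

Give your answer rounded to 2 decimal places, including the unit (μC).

Initial: C1(3μF, Q=1μC, V=0.33V), C2(3μF, Q=20μC, V=6.67V), C3(2μF, Q=13μC, V=6.50V), C4(5μF, Q=4μC, V=0.80V), C5(4μF, Q=20μC, V=5.00V)
Op 1: CLOSE 3-4: Q_total=17.00, C_total=7.00, V=2.43; Q3=4.86, Q4=12.14; dissipated=23.207
Op 2: GROUND 1: Q1=0; energy lost=0.167
Op 3: CLOSE 4-2: Q_total=32.14, C_total=8.00, V=4.02; Q4=20.09, Q2=12.05; dissipated=16.839
Op 4: GROUND 4: Q4=0; energy lost=40.358
Op 5: CLOSE 5-1: Q_total=20.00, C_total=7.00, V=2.86; Q5=11.43, Q1=8.57; dissipated=21.429
Final charges: Q1=8.57, Q2=12.05, Q3=4.86, Q4=0.00, Q5=11.43

Answer: 8.57 μC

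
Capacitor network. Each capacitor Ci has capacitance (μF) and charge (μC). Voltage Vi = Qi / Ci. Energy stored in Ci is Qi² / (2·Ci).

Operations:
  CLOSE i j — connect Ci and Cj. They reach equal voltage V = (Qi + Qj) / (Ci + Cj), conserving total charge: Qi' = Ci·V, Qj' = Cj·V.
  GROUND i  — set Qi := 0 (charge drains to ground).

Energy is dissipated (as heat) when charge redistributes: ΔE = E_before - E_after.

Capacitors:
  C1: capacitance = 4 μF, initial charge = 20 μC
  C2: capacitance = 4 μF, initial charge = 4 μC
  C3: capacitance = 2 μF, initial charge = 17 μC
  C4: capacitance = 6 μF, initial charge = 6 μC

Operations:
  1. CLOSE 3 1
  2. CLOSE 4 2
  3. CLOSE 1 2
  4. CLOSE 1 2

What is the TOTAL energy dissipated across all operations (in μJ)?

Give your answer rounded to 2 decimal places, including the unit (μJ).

Answer: 34.86 μJ

Derivation:
Initial: C1(4μF, Q=20μC, V=5.00V), C2(4μF, Q=4μC, V=1.00V), C3(2μF, Q=17μC, V=8.50V), C4(6μF, Q=6μC, V=1.00V)
Op 1: CLOSE 3-1: Q_total=37.00, C_total=6.00, V=6.17; Q3=12.33, Q1=24.67; dissipated=8.167
Op 2: CLOSE 4-2: Q_total=10.00, C_total=10.00, V=1.00; Q4=6.00, Q2=4.00; dissipated=0.000
Op 3: CLOSE 1-2: Q_total=28.67, C_total=8.00, V=3.58; Q1=14.33, Q2=14.33; dissipated=26.694
Op 4: CLOSE 1-2: Q_total=28.67, C_total=8.00, V=3.58; Q1=14.33, Q2=14.33; dissipated=0.000
Total dissipated: 34.861 μJ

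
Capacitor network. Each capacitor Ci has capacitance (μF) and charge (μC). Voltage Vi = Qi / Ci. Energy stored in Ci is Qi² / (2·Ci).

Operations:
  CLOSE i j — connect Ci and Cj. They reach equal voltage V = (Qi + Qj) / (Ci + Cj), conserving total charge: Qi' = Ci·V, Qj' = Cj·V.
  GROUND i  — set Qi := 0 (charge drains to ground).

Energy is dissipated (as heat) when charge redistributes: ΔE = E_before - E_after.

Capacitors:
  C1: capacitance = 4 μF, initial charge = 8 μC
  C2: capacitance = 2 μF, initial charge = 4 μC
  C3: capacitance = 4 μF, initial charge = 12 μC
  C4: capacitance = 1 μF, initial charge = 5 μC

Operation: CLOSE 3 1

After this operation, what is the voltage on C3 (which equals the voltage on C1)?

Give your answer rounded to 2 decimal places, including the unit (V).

Answer: 2.50 V

Derivation:
Initial: C1(4μF, Q=8μC, V=2.00V), C2(2μF, Q=4μC, V=2.00V), C3(4μF, Q=12μC, V=3.00V), C4(1μF, Q=5μC, V=5.00V)
Op 1: CLOSE 3-1: Q_total=20.00, C_total=8.00, V=2.50; Q3=10.00, Q1=10.00; dissipated=1.000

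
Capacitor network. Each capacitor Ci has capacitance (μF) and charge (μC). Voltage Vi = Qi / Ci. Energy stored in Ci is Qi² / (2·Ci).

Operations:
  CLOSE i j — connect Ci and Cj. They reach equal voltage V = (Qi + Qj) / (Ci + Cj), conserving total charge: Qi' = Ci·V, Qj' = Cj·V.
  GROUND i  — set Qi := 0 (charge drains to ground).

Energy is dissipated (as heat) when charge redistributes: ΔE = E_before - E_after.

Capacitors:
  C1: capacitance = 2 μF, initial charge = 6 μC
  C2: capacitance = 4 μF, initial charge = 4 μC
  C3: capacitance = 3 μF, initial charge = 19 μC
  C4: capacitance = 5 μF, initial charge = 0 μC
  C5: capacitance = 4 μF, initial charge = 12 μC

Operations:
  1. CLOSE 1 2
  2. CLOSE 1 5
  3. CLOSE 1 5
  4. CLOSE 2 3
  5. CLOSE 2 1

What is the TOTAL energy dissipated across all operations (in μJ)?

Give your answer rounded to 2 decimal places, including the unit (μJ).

Answer: 23.34 μJ

Derivation:
Initial: C1(2μF, Q=6μC, V=3.00V), C2(4μF, Q=4μC, V=1.00V), C3(3μF, Q=19μC, V=6.33V), C4(5μF, Q=0μC, V=0.00V), C5(4μF, Q=12μC, V=3.00V)
Op 1: CLOSE 1-2: Q_total=10.00, C_total=6.00, V=1.67; Q1=3.33, Q2=6.67; dissipated=2.667
Op 2: CLOSE 1-5: Q_total=15.33, C_total=6.00, V=2.56; Q1=5.11, Q5=10.22; dissipated=1.185
Op 3: CLOSE 1-5: Q_total=15.33, C_total=6.00, V=2.56; Q1=5.11, Q5=10.22; dissipated=0.000
Op 4: CLOSE 2-3: Q_total=25.67, C_total=7.00, V=3.67; Q2=14.67, Q3=11.00; dissipated=18.667
Op 5: CLOSE 2-1: Q_total=19.78, C_total=6.00, V=3.30; Q2=13.19, Q1=6.59; dissipated=0.823
Total dissipated: 23.342 μJ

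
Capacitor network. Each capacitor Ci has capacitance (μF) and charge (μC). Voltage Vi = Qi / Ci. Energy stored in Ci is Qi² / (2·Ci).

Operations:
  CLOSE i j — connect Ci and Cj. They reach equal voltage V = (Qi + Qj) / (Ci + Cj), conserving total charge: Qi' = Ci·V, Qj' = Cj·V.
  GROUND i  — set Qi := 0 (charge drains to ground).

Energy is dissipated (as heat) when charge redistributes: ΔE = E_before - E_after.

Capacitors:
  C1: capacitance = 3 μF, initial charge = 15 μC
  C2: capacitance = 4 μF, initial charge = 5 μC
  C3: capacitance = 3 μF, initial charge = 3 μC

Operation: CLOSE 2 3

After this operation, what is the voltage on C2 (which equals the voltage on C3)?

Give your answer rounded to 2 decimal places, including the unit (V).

Answer: 1.14 V

Derivation:
Initial: C1(3μF, Q=15μC, V=5.00V), C2(4μF, Q=5μC, V=1.25V), C3(3μF, Q=3μC, V=1.00V)
Op 1: CLOSE 2-3: Q_total=8.00, C_total=7.00, V=1.14; Q2=4.57, Q3=3.43; dissipated=0.054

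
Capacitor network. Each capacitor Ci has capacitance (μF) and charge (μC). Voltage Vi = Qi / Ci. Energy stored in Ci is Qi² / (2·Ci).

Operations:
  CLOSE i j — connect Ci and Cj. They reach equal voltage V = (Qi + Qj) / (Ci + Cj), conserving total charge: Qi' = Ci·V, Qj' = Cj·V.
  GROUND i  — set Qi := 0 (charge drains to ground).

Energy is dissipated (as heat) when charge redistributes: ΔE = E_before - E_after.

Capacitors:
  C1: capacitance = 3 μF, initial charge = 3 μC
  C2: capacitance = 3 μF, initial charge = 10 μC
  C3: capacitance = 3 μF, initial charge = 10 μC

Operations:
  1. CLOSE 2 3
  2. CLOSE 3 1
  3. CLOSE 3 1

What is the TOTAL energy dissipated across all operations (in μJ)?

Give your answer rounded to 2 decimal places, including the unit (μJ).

Initial: C1(3μF, Q=3μC, V=1.00V), C2(3μF, Q=10μC, V=3.33V), C3(3μF, Q=10μC, V=3.33V)
Op 1: CLOSE 2-3: Q_total=20.00, C_total=6.00, V=3.33; Q2=10.00, Q3=10.00; dissipated=0.000
Op 2: CLOSE 3-1: Q_total=13.00, C_total=6.00, V=2.17; Q3=6.50, Q1=6.50; dissipated=4.083
Op 3: CLOSE 3-1: Q_total=13.00, C_total=6.00, V=2.17; Q3=6.50, Q1=6.50; dissipated=0.000
Total dissipated: 4.083 μJ

Answer: 4.08 μJ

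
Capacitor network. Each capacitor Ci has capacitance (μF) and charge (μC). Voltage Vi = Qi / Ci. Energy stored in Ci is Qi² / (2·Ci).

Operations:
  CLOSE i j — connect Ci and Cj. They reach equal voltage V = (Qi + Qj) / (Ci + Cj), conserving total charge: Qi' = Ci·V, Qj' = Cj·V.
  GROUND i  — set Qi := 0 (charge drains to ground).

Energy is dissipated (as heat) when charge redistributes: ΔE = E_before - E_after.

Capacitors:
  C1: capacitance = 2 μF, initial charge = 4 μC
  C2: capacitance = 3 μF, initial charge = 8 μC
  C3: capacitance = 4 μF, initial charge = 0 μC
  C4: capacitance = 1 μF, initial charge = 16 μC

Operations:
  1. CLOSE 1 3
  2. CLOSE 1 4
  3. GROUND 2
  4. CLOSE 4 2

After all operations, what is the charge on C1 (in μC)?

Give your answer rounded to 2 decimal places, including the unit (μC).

Answer: 11.56 μC

Derivation:
Initial: C1(2μF, Q=4μC, V=2.00V), C2(3μF, Q=8μC, V=2.67V), C3(4μF, Q=0μC, V=0.00V), C4(1μF, Q=16μC, V=16.00V)
Op 1: CLOSE 1-3: Q_total=4.00, C_total=6.00, V=0.67; Q1=1.33, Q3=2.67; dissipated=2.667
Op 2: CLOSE 1-4: Q_total=17.33, C_total=3.00, V=5.78; Q1=11.56, Q4=5.78; dissipated=78.370
Op 3: GROUND 2: Q2=0; energy lost=10.667
Op 4: CLOSE 4-2: Q_total=5.78, C_total=4.00, V=1.44; Q4=1.44, Q2=4.33; dissipated=12.519
Final charges: Q1=11.56, Q2=4.33, Q3=2.67, Q4=1.44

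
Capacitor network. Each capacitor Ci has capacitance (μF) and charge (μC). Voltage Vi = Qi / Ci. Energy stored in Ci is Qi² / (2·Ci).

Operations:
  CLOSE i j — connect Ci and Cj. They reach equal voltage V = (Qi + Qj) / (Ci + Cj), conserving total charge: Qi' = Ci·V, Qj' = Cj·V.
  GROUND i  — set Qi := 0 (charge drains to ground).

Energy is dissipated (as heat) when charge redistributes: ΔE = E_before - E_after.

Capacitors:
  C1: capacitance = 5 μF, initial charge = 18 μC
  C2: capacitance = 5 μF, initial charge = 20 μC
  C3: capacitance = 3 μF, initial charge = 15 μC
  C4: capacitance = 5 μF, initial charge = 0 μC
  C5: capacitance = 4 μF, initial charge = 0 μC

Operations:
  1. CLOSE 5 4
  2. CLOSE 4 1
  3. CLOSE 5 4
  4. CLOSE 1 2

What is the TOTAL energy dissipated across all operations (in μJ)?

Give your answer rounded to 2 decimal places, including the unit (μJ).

Answer: 25.85 μJ

Derivation:
Initial: C1(5μF, Q=18μC, V=3.60V), C2(5μF, Q=20μC, V=4.00V), C3(3μF, Q=15μC, V=5.00V), C4(5μF, Q=0μC, V=0.00V), C5(4μF, Q=0μC, V=0.00V)
Op 1: CLOSE 5-4: Q_total=0.00, C_total=9.00, V=0.00; Q5=0.00, Q4=0.00; dissipated=0.000
Op 2: CLOSE 4-1: Q_total=18.00, C_total=10.00, V=1.80; Q4=9.00, Q1=9.00; dissipated=16.200
Op 3: CLOSE 5-4: Q_total=9.00, C_total=9.00, V=1.00; Q5=4.00, Q4=5.00; dissipated=3.600
Op 4: CLOSE 1-2: Q_total=29.00, C_total=10.00, V=2.90; Q1=14.50, Q2=14.50; dissipated=6.050
Total dissipated: 25.850 μJ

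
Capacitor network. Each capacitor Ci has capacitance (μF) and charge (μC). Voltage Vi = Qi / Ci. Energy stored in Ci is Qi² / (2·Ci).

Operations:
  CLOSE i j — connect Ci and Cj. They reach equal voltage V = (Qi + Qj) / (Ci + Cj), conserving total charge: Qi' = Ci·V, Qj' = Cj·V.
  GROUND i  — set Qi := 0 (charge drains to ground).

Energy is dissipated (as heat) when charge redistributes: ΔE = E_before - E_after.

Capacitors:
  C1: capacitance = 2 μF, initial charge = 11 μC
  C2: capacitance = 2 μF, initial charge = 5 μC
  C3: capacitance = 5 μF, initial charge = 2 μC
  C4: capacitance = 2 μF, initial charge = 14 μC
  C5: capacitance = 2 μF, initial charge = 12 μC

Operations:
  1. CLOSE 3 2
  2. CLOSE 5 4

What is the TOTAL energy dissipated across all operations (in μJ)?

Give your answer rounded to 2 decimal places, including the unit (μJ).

Initial: C1(2μF, Q=11μC, V=5.50V), C2(2μF, Q=5μC, V=2.50V), C3(5μF, Q=2μC, V=0.40V), C4(2μF, Q=14μC, V=7.00V), C5(2μF, Q=12μC, V=6.00V)
Op 1: CLOSE 3-2: Q_total=7.00, C_total=7.00, V=1.00; Q3=5.00, Q2=2.00; dissipated=3.150
Op 2: CLOSE 5-4: Q_total=26.00, C_total=4.00, V=6.50; Q5=13.00, Q4=13.00; dissipated=0.500
Total dissipated: 3.650 μJ

Answer: 3.65 μJ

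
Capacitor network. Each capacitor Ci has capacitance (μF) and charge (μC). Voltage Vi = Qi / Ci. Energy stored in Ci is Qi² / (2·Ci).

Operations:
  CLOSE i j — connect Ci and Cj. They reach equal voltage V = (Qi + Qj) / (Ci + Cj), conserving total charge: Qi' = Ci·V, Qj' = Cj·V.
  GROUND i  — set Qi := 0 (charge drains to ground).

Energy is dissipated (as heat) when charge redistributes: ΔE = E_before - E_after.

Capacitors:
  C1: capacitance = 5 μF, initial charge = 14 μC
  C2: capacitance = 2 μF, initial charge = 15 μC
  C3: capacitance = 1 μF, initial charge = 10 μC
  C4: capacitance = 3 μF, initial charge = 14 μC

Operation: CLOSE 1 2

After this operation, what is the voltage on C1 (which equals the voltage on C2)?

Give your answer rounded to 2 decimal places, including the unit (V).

Answer: 4.14 V

Derivation:
Initial: C1(5μF, Q=14μC, V=2.80V), C2(2μF, Q=15μC, V=7.50V), C3(1μF, Q=10μC, V=10.00V), C4(3μF, Q=14μC, V=4.67V)
Op 1: CLOSE 1-2: Q_total=29.00, C_total=7.00, V=4.14; Q1=20.71, Q2=8.29; dissipated=15.779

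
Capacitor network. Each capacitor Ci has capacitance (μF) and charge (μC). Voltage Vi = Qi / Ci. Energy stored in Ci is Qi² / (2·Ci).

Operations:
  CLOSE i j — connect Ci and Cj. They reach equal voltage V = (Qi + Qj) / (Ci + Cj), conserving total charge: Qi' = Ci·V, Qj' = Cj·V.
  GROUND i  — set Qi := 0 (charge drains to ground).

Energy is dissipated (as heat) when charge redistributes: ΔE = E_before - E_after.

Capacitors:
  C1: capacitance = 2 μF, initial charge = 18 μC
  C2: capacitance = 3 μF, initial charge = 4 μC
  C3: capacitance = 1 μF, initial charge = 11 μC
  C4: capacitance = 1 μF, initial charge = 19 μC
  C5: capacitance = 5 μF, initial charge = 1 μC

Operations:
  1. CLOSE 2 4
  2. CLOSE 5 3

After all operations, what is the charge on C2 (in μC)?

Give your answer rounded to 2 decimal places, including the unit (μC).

Initial: C1(2μF, Q=18μC, V=9.00V), C2(3μF, Q=4μC, V=1.33V), C3(1μF, Q=11μC, V=11.00V), C4(1μF, Q=19μC, V=19.00V), C5(5μF, Q=1μC, V=0.20V)
Op 1: CLOSE 2-4: Q_total=23.00, C_total=4.00, V=5.75; Q2=17.25, Q4=5.75; dissipated=117.042
Op 2: CLOSE 5-3: Q_total=12.00, C_total=6.00, V=2.00; Q5=10.00, Q3=2.00; dissipated=48.600
Final charges: Q1=18.00, Q2=17.25, Q3=2.00, Q4=5.75, Q5=10.00

Answer: 17.25 μC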